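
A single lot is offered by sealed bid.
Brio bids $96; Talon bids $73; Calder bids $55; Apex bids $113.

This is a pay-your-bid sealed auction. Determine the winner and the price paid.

Pay-your-bid sealed auction: the highest bidder wins and pays their own bid.
Bids in order: 113 (Apex) > 96 (Brio) > 73 (Talon) > 55 (Calder)
Apex has the highest bid and pays exactly that: $113.

Apex pays $113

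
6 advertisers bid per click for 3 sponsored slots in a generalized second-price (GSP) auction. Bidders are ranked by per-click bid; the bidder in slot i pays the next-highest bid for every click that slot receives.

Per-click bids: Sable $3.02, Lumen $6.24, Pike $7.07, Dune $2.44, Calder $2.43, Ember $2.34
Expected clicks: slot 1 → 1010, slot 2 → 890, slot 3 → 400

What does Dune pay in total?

Dune pays $0.00

Per-click bids in order: $7.07 (Pike) > $6.24 (Lumen) > $3.02 (Sable) > $2.44 (Dune) > …
Dune ranks below slot 3 → no slot, pays nothing.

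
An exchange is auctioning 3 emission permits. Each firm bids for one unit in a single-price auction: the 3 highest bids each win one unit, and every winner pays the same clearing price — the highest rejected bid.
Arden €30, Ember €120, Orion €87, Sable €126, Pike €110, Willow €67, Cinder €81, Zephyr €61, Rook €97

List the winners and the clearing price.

Sable, Ember, Pike; each pays €97

Sorting: 126 (Sable), 120 (Ember), 110 (Pike), 97 (Rook), 87 (Orion), …
Top 3: Sable, Ember, Pike.
Highest unsuccessful bid: €97 → clearing price.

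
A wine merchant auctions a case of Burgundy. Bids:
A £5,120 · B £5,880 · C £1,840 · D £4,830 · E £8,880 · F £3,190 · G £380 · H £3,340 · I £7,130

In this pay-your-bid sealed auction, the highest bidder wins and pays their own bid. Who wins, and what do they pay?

Pay-your-bid sealed auction: the highest bidder wins and pays their own bid.
Bids in order: 8,880 (E) > 7,130 (I) > 5,880 (B) > 5,120 (A) > 4,830 (D) > 3,340 (H) > …
First-price: E pays what they bid, £8,880.

E pays £8,880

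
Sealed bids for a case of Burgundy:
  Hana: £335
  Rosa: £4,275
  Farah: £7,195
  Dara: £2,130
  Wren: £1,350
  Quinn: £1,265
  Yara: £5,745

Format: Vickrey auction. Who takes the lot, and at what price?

Vickrey auction: the highest bidder wins and pays the second-highest bid.
Bids in order: 7,195 (Farah) > 5,745 (Yara) > 4,275 (Rosa) > 2,130 (Dara) > 1,350 (Wren) > 1,265 (Quinn) > …
Farah wins with the highest bid; price is set by the runner-up at £5,745.

Farah pays £5,745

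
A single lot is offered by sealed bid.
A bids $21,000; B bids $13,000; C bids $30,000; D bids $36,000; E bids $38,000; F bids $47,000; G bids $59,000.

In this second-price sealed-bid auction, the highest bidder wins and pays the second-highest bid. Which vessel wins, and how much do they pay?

Sorting bids: 59,000 (G) > 47,000 (F) > 38,000 (E) > 36,000 (D) > 30,000 (C) > 21,000 (A) > …
G wins with the highest bid; price is set by the runner-up at $47,000.

G pays $47,000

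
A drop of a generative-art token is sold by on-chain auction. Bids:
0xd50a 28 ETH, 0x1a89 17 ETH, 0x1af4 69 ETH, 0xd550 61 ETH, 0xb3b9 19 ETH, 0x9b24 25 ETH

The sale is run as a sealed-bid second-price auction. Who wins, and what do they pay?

0x1af4 pays 61 ETH

Bids in order: 69 (0x1af4) > 61 (0xd550) > 28 (0xd50a) > 25 (0x9b24) > 19 (0xb3b9) > 17 (0x1a89)
0x1af4 wins with the highest bid; price is set by the runner-up at 61 ETH.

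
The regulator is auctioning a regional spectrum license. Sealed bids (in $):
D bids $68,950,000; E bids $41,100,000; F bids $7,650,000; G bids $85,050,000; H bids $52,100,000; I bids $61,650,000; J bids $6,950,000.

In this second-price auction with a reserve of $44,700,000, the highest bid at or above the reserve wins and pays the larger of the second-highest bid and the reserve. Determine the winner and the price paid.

G pays $68,950,000

Second-price auction with a reserve of $44,700,000: the highest bid at or above the reserve wins and pays the larger of the second-highest bid and the reserve.
Bids in order: 85,050,000 (G) > 68,950,000 (D) > 61,650,000 (I) > 52,100,000 (H) > 41,100,000 (E) > 7,650,000 (F) > …
Highest eligible bid: G at $85,050,000.
max(second-highest $68,950,000, reserve $44,700,000) = $68,950,000; the reserve does not bind.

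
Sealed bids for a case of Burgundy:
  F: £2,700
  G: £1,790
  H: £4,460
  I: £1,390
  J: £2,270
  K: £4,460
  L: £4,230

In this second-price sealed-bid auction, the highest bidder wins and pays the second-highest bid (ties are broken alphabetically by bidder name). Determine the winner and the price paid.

H pays £4,460

Sorting bids: 4,460 (H) > 4,460 (K) > 4,230 (L) > 2,700 (F) > 2,270 (J) > 1,790 (G) > …
H and K tie at £4,460; tie-break gives it to H.
H is highest; pays the second-highest bid, £4,460.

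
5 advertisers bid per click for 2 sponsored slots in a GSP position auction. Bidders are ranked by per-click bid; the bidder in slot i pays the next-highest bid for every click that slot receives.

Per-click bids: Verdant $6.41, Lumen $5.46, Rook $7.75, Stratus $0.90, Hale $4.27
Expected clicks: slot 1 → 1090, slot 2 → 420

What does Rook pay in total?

Rook pays $6986.90

Sorting advertisers: $7.75 (Rook) > $6.41 (Verdant) > $5.46 (Lumen) > …
Rook holds slot 1 → pays next bid $6.41 × 1090 clicks = $6986.90.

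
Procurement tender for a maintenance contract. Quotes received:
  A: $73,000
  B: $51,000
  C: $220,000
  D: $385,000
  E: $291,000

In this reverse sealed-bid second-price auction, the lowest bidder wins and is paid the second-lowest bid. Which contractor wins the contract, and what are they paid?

B is paid $73,000

Bids ranked: 51,000 (B) < 73,000 (A) < 220,000 (C) < 291,000 (E) < 385,000 (D)
Second-price: B is paid A's bid of $73,000.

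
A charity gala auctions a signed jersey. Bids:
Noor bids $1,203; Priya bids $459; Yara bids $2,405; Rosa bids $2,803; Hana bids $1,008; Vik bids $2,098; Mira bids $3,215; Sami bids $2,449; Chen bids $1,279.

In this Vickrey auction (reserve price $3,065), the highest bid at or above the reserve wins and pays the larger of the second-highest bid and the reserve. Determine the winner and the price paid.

Bids ranked: 3,215 (Mira) > 2,803 (Rosa) > 2,449 (Sami) > 2,405 (Yara) > 2,098 (Vik) > 1,279 (Chen) > …
Highest eligible bid: Mira at $3,215.
max(second-highest $2,803, reserve $3,065) = $3,065.

Mira pays $3,065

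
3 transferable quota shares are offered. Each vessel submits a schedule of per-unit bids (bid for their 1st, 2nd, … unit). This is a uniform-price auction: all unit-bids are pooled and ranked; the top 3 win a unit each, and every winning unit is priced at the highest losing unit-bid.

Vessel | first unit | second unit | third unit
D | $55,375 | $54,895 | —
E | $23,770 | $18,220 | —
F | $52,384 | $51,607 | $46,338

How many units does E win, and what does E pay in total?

E: 0 units, pays $0

All unit-bids, highest first — top 3: 55,375 (D-1), 54,895 (D-2), 52,384 (F-1)
Highest rejected unit-bid = $51,607.
E wins 0 unit(s) at $51,607 each.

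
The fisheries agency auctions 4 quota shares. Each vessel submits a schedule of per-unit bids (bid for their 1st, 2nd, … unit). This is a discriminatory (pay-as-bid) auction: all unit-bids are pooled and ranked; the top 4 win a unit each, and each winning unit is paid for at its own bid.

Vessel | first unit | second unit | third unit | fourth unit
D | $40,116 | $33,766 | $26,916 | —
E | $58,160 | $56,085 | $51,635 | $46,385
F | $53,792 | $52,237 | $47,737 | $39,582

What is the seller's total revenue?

Merging the schedules and taking the best 4: 58,160 (E-1), 56,085 (E-2), 53,792 (F-1), 52,237 (F-2)
Next rejected bid: $51,635 (not a price — pay-as-bid).
Each winning unit pays its own bid.
Revenue = 58,160 + 56,085 + 53,792 + 52,237 = $220,274.

Total revenue: $220,274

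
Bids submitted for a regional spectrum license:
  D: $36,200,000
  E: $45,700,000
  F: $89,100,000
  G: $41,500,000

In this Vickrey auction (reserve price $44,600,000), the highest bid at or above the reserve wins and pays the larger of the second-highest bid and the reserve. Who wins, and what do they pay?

F pays $45,700,000

Rule: the highest bid at or above the reserve wins and pays the larger of the second-highest bid and the reserve.
Bids ranked: 89,100,000 (F) > 45,700,000 (E) > 41,500,000 (G) > 36,200,000 (D)
Highest eligible bid: F at $89,100,000.
max(second-highest $45,700,000, reserve $44,600,000) = $45,700,000; the reserve does not bind.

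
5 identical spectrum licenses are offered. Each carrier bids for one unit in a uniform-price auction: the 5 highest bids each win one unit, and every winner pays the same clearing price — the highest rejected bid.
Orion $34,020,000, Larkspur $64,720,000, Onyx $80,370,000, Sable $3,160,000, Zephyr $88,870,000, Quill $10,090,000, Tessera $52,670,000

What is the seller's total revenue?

Total revenue: $50,450,000

Sorting: 88,870,000 (Zephyr), 80,370,000 (Onyx), 64,720,000 (Larkspur), 52,670,000 (Tessera), 34,020,000 (Orion), 10,090,000 (Quill), 3,160,000 (Sable)
Winners (5 units): Zephyr, Onyx, Larkspur, Tessera, Orion.
Highest unsuccessful bid: $10,090,000 → clearing price.
Total revenue = 5 × $10,090,000 = $50,450,000.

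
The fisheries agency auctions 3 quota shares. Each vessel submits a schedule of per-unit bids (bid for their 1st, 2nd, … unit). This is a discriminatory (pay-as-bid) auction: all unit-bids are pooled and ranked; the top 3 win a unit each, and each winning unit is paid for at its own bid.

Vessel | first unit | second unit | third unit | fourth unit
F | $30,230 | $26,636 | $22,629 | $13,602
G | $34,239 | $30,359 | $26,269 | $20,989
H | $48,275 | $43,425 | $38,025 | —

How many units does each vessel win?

H 3

Merging the schedules and taking the best 3: 48,275 (H-1), 43,425 (H-2), 38,025 (H-3)
Next rejected bid: $34,239 (not a price — pay-as-bid).
Allocation: H 3.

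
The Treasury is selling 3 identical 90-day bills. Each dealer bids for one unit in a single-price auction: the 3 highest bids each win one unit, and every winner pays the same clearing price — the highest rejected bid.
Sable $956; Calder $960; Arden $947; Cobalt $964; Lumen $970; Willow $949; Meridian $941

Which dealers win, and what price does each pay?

Lumen, Cobalt, Calder; each pays $956

Bids ranked high→low: 970 (Lumen), 964 (Cobalt), 960 (Calder), 956 (Sable), 949 (Willow), …
Winners (3 units): Lumen, Cobalt, Calder.
First losing bid is Sable's $956, which sets the uniform price.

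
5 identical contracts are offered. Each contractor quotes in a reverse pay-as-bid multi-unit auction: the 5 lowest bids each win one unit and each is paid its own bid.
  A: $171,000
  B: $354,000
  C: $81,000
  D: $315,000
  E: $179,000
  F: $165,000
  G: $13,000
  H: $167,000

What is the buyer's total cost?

Bids ranked low→high: 13,000 (G), 81,000 (C), 165,000 (F), 167,000 (H), 171,000 (A), 179,000 (E), 315,000 (D), …
Winners (5 units): G, C, F, H, A.
Total cost = 13,000 + 81,000 + 165,000 + 167,000 + 171,000 = $597,000.

Total cost: $597,000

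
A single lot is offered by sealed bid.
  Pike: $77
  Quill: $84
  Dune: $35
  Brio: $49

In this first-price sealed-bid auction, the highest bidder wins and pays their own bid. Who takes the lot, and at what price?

Bids in order: 84 (Quill) > 77 (Pike) > 49 (Brio) > 35 (Dune)
First-price: Quill pays what they bid, $84.

Quill pays $84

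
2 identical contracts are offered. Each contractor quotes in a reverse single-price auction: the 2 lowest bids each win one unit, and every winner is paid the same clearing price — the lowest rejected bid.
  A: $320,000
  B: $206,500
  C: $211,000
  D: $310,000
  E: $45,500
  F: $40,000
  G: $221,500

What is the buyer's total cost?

Bids ranked low→high: 40,000 (F), 45,500 (E), 206,500 (B), 211,000 (C), …
The 2 lowest are F, E.
Lowest unsuccessful bid: $206,500 → clearing price.
Total cost = 2 × $206,500 = $413,000.

Total cost: $413,000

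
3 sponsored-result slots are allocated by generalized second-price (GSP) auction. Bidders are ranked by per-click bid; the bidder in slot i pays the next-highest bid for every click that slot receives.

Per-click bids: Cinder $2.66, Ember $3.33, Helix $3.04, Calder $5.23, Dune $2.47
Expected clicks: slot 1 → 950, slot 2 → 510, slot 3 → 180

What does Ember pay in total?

Ember pays $1550.40

Per-click bids in order: $5.23 (Calder) > $3.33 (Ember) > $3.04 (Helix) > $2.66 (Cinder) > …
Ember holds slot 2 → pays next bid $3.04 × 510 clicks = $1550.40.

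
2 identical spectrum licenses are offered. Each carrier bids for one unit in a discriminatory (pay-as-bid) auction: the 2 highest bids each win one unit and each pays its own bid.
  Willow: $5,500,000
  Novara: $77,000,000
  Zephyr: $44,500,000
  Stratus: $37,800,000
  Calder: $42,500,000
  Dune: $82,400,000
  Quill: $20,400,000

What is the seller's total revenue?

Ordering the bids: 82,400,000 (Dune), 77,000,000 (Novara), 44,500,000 (Zephyr), 42,500,000 (Calder), …
Top 2: Dune, Novara.
Total revenue = 82,400,000 + 77,000,000 = $159,400,000.

Total revenue: $159,400,000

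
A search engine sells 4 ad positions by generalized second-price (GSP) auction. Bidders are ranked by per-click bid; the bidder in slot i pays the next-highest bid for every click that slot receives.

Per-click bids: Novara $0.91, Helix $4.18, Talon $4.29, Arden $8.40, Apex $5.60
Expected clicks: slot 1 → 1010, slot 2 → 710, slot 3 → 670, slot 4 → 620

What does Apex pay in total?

Per-click bids in order: $8.40 (Arden) > $5.60 (Apex) > $4.29 (Talon) > $4.18 (Helix) > $0.91 (Novara)
Apex holds slot 2 → pays next bid $4.29 × 710 clicks = $3045.90.

Apex pays $3045.90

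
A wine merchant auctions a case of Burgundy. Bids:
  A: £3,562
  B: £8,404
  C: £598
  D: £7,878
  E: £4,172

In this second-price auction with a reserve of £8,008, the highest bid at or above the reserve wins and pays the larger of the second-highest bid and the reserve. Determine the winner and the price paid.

B pays £8,008

Second-price auction with a reserve of £8,008: the highest bid at or above the reserve wins and pays the larger of the second-highest bid and the reserve.
Bids in order: 8,404 (B) > 7,878 (D) > 4,172 (E) > 3,562 (A) > 598 (C)
Highest eligible bid: B at £8,404.
max(second-highest £7,878, reserve £8,008) = £8,008.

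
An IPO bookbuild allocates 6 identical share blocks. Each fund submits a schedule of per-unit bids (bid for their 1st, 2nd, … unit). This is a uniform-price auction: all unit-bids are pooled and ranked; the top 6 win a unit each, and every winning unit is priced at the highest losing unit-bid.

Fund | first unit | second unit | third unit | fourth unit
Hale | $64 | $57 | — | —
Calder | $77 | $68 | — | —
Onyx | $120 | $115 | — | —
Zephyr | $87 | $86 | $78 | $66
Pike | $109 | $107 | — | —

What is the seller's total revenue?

All unit-bids, highest first — top 6: 120 (Onyx-1), 115 (Onyx-2), 109 (Pike-1), 107 (Pike-2), 87 (Zephyr-1), 86 (Zephyr-2)
The (k+1)-th unit-bid is $78.
Allocation: Onyx 2, Pike 2, Zephyr 2. Every unit priced at $78.
Revenue = 6 × 78 = $468.

Total revenue: $468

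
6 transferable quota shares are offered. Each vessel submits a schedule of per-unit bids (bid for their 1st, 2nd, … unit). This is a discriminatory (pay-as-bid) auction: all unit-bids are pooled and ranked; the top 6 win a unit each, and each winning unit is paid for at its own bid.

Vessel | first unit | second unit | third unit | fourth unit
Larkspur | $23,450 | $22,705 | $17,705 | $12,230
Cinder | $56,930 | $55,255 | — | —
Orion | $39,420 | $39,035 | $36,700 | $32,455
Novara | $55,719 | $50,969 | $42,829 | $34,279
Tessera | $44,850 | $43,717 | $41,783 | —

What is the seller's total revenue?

All unit-bids, highest first — top 6: 56,930 (Cinder-1), 55,719 (Novara-1), 55,255 (Cinder-2), 50,969 (Novara-2), 44,850 (Tessera-1), 43,717 (Tessera-2)
Next rejected bid: $42,829 (not a price — pay-as-bid).
Each winning unit pays its own bid.
Revenue = 56,930 + 55,719 + 55,255 + 50,969 + 44,850 + 43,717 = $307,440.

Total revenue: $307,440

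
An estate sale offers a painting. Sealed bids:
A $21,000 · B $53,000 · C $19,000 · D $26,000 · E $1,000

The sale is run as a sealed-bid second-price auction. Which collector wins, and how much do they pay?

Bids in order: 53,000 (B) > 26,000 (D) > 21,000 (A) > 19,000 (C) > 1,000 (E)
B is highest; pays the second-highest bid, $26,000.

B pays $26,000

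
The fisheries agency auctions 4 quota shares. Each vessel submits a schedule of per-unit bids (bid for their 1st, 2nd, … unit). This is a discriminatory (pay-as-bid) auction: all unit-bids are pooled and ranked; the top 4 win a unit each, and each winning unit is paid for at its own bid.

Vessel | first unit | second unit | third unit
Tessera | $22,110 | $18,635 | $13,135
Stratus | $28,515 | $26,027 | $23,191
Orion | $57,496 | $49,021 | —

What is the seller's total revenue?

Total revenue: $161,059

All unit-bids, highest first — top 4: 57,496 (Orion-1), 49,021 (Orion-2), 28,515 (Stratus-1), 26,027 (Stratus-2)
Next rejected bid: $23,191 (not a price — pay-as-bid).
Each winning unit pays its own bid.
Revenue = 57,496 + 49,021 + 28,515 + 26,027 = $161,059.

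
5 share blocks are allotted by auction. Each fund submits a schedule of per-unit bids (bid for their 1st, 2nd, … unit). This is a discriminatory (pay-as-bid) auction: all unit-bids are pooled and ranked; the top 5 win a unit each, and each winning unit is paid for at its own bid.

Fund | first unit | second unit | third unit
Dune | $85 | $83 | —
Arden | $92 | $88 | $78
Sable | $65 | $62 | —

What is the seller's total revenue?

Total revenue: $426

Pooled unit-bids ranked (top 5): 92 (Arden-1), 88 (Arden-2), 85 (Dune-1), 83 (Dune-2), 78 (Arden-3)
Next rejected bid: $65 (not a price — pay-as-bid).
Each winning unit pays its own bid.
Revenue = 92 + 88 + 85 + 83 + 78 = $426.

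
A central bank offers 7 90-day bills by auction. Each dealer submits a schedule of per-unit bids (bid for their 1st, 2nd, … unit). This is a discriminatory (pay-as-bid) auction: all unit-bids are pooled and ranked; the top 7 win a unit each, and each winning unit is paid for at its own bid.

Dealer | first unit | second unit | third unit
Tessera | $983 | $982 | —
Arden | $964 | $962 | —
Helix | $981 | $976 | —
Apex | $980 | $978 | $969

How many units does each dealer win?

Pooled unit-bids ranked (top 7): 983 (Tessera-1), 982 (Tessera-2), 981 (Helix-1), 980 (Apex-1), 978 (Apex-2), 976 (Helix-2), 969 (Apex-3)
Next rejected bid: $964 (not a price — pay-as-bid).
Allocation: Apex 3, Helix 2, Tessera 2.

Apex 3, Helix 2, Tessera 2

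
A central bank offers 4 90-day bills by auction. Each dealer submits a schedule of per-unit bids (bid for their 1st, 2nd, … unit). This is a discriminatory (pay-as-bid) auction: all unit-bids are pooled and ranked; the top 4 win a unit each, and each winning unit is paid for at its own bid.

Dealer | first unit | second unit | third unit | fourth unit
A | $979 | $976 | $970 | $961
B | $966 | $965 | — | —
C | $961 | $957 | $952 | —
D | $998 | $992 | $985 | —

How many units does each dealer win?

A 1, D 3

All unit-bids, highest first — top 4: 998 (D-1), 992 (D-2), 985 (D-3), 979 (A-1)
Next rejected bid: $976 (not a price — pay-as-bid).
Allocation: A 1, D 3.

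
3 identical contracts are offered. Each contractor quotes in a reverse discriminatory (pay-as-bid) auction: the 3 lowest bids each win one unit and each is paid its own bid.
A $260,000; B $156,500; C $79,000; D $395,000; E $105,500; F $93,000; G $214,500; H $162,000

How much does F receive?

Bids ranked low→high: 79,000 (C), 93,000 (F), 105,500 (E), 156,500 (B), 162,000 (H), …
Lowest 3: C, F, E.
F wins → own bid $93,000.

F is paid $93,000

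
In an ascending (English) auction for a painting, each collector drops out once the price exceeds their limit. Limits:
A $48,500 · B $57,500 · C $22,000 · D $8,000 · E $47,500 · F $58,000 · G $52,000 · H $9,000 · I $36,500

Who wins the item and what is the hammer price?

F wins at $57,500

Ascending (English) auction: the price rises until one bidder remains; the winner pays the price at which the last rival dropped out.
Limits ranked: 58,000 (F) > 57,500 (B) > 52,000 (G) > 48,500 (A) > 47,500 (E) > 36,500 (I) > …
B is the last rival to drop out, at $57,500; F remains and wins at that price.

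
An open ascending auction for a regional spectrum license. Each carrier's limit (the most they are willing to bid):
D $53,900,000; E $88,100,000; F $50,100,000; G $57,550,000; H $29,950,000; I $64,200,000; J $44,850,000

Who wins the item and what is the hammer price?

E wins at $64,200,000

Limits in order: 88,100,000 (E) > 64,200,000 (I) > 57,550,000 (G) > 53,900,000 (D) > 50,100,000 (F) > 44,850,000 (J) > …
Bidding ends when I exits at $64,200,000; E takes it.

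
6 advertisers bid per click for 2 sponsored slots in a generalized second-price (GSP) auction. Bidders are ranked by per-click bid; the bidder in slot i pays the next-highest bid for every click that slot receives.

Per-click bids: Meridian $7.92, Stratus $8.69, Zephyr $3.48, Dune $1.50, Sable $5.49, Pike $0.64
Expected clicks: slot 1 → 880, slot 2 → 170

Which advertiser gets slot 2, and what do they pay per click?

Meridian; $5.49 per click

Per-click bids in order: $8.69 (Stratus) > $7.92 (Meridian) > $5.49 (Sable) > …
Slot 2 goes to the second-ranked bidder, Meridian, who pays the next bid down: $5.49/click.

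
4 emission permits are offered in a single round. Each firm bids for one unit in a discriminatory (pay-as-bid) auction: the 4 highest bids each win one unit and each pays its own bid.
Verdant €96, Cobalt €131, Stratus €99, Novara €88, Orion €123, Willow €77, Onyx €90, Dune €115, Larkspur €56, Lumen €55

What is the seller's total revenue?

Bids ranked high→low: 131 (Cobalt), 123 (Orion), 115 (Dune), 99 (Stratus), 96 (Verdant), 90 (Onyx), …
The 4 highest are Cobalt, Orion, Dune, Stratus.
Total revenue = 131 + 123 + 115 + 99 = €468.

Total revenue: €468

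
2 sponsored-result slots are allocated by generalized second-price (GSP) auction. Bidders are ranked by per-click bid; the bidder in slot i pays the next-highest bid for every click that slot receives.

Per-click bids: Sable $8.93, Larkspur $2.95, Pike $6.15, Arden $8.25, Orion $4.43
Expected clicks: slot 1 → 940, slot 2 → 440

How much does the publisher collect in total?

Sorting advertisers: $8.93 (Sable) > $8.25 (Arden) > $6.15 (Pike) > …
Slot 1: Sable pays $8.25 × 940 = $7755.00
Slot 2: Arden pays $6.15 × 440 = $2706.00
Total = $10461.00

Total revenue: $10461.00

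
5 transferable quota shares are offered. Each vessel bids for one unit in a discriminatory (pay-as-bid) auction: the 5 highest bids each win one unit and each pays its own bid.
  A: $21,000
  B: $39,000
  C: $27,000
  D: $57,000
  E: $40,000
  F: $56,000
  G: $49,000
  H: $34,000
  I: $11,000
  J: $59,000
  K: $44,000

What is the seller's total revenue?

Sorting: 59,000 (J), 57,000 (D), 56,000 (F), 49,000 (G), 44,000 (K), 40,000 (E), 39,000 (B), …
The 5 highest are J, D, F, G, K.
Total revenue = 59,000 + 57,000 + 56,000 + 49,000 + 44,000 = $265,000.

Total revenue: $265,000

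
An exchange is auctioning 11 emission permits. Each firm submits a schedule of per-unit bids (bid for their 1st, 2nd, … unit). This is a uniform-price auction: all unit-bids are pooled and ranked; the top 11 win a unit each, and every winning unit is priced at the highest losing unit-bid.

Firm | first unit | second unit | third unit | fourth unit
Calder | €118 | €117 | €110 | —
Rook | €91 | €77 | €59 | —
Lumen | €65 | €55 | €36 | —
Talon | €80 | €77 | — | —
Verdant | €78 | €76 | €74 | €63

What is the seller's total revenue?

All unit-bids, highest first — top 11: 118 (Calder-1), 117 (Calder-2), 110 (Calder-3), 91 (Rook-1), 80 (Talon-1), 78 (Verdant-1), 77 (Rook-2), 77 (Talon-2), 76 (Verdant-2), 74 (Verdant-3), 65 (Lumen-1)
The (k+1)-th unit-bid is €63.
Allocation: Calder 3, Lumen 1, Rook 2, Talon 2, Verdant 3. Every unit priced at €63.
Revenue = 11 × 63 = €693.

Total revenue: €693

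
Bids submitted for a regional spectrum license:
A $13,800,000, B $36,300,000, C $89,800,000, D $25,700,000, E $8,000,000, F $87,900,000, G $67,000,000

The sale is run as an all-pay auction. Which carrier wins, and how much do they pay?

Bids ranked: 89,800,000 (C) > 87,900,000 (F) > 67,000,000 (G) > 36,300,000 (B) > 25,700,000 (D) > 13,800,000 (A) > …
C is highest and takes the item; every bidder forfeits their bid.

C pays $89,800,000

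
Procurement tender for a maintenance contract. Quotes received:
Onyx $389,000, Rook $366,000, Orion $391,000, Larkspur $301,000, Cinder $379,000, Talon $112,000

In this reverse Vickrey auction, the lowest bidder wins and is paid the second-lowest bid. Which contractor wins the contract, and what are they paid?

Rule: the lowest bidder wins and is paid the second-lowest bid.
Bids in order: 112,000 (Talon) < 301,000 (Larkspur) < 366,000 (Rook) < 379,000 (Cinder) < 389,000 (Onyx) < 391,000 (Orion)
Second-price: Talon is paid Larkspur's bid of $301,000.

Talon is paid $301,000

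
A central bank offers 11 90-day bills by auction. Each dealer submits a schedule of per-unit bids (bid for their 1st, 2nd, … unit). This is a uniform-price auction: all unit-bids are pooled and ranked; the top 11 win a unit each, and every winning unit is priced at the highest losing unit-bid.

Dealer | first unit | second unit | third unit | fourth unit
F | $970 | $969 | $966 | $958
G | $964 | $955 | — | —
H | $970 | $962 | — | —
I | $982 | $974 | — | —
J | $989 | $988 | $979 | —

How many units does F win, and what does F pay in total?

F: 3 units, pays $2,874

Pooled unit-bids ranked (top 11): 989 (J-1), 988 (J-2), 982 (I-1), 979 (J-3), 974 (I-2), 970 (F-1), 970 (H-1), 969 (F-2), 966 (F-3), 964 (G-1), 962 (H-2)
Highest rejected unit-bid = $958.
F wins 3 unit(s) at $958 each.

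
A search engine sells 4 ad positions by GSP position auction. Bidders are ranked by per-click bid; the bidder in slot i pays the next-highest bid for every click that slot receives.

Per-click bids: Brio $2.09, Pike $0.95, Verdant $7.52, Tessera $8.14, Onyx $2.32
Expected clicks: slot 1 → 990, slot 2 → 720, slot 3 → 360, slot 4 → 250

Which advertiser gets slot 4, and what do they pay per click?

Ranked by bid: $8.14 (Tessera) > $7.52 (Verdant) > $2.32 (Onyx) > $2.09 (Brio) > $0.95 (Pike)
Slot 4 goes to the fourth-ranked bidder, Brio, who pays the next bid down: $0.95/click.

Brio; $0.95 per click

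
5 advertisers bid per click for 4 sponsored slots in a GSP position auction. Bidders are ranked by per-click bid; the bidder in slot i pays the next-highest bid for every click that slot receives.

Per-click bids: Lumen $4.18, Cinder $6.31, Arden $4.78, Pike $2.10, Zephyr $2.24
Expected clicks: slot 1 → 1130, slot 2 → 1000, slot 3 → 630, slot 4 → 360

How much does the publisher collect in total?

Total revenue: $11748.60

Ranked by bid: $6.31 (Cinder) > $4.78 (Arden) > $4.18 (Lumen) > $2.24 (Zephyr) > $2.10 (Pike)
Slot 1: Cinder pays $4.78 × 1130 = $5401.40
Slot 2: Arden pays $4.18 × 1000 = $4180.00
Slot 3: Lumen pays $2.24 × 630 = $1411.20
Slot 4: Zephyr pays $2.10 × 360 = $756.00
Total = $11748.60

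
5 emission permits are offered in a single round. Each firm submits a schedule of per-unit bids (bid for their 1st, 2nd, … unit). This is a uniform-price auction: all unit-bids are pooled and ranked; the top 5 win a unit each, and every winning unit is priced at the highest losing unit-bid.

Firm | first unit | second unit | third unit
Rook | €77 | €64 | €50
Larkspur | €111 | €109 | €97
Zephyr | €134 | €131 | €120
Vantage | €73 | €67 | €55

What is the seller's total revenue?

Total revenue: €485

Pooled unit-bids ranked (top 5): 134 (Zephyr-1), 131 (Zephyr-2), 120 (Zephyr-3), 111 (Larkspur-1), 109 (Larkspur-2)
First bid not allocated: €97.
Allocation: Larkspur 2, Zephyr 3. Every unit priced at €97.
Revenue = 5 × 97 = €485.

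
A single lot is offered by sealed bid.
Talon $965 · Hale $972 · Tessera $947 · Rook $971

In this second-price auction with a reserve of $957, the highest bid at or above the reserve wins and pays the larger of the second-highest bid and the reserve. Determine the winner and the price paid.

Hale pays $971

Bids ranked: 972 (Hale) > 971 (Rook) > 965 (Talon) > 947 (Tessera)
Hale has the top bid at or above the reserve ($972).
max(second-highest $971, reserve $957) = $971; the reserve does not bind.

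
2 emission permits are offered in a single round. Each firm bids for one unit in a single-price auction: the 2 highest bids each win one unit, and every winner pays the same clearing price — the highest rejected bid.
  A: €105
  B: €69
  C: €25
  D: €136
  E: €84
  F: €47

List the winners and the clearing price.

D, A; each pays €84

Bids ranked high→low: 136 (D), 105 (A), 84 (E), 69 (B), …
Top 2: D, A.
Clearing price = highest rejected bid = €84.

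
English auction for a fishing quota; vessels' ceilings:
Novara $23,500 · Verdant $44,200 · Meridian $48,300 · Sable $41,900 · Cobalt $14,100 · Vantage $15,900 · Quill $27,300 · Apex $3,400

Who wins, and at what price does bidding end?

Meridian wins at $44,200

Limits ranked: 48,300 (Meridian) > 44,200 (Verdant) > 41,900 (Sable) > 27,300 (Quill) > 23,500 (Novara) > 15,900 (Vantage) > …
Once the price passes $44,200, only Meridian is left; the hammer falls at Verdant's limit of $44,200.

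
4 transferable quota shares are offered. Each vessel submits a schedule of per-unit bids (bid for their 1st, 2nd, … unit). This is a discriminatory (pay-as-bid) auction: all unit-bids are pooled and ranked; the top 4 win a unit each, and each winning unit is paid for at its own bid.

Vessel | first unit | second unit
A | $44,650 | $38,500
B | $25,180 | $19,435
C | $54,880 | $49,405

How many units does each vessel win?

A 2, C 2

All unit-bids, highest first — top 4: 54,880 (C-1), 49,405 (C-2), 44,650 (A-1), 38,500 (A-2)
Next rejected bid: $25,180 (not a price — pay-as-bid).
Allocation: A 2, C 2.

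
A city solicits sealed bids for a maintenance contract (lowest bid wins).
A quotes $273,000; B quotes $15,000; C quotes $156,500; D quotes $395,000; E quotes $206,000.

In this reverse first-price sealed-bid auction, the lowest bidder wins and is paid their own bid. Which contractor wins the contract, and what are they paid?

B is paid $15,000

Bids ranked: 15,000 (B) < 156,500 (C) < 206,000 (E) < 273,000 (A) < 395,000 (D)
B is lowest → is paid own bid, $15,000.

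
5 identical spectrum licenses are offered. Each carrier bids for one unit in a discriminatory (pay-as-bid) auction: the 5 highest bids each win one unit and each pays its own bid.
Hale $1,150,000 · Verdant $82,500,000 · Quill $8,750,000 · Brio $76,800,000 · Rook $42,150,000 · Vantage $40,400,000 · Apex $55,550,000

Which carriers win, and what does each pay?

Verdant $82,500,000, Brio $76,800,000, Apex $55,550,000, Rook $42,150,000, Vantage $40,400,000

Ordering the bids: 82,500,000 (Verdant), 76,800,000 (Brio), 55,550,000 (Apex), 42,150,000 (Rook), 40,400,000 (Vantage), 8,750,000 (Quill), 1,150,000 (Hale)
Top 5: Verdant, Brio, Apex, Rook, Vantage.
Each winner pays its own bid: Verdant $82,500,000, Brio $76,800,000, Apex $55,550,000, Rook $42,150,000, Vantage $40,400,000.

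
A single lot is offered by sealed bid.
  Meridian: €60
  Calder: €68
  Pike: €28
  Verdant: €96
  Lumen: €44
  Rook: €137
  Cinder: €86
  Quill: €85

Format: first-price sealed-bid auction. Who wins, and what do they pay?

Bids ranked: 137 (Rook) > 96 (Verdant) > 86 (Cinder) > 85 (Quill) > 68 (Calder) > 60 (Meridian) > …
Rook has the highest bid and pays exactly that: €137.

Rook pays €137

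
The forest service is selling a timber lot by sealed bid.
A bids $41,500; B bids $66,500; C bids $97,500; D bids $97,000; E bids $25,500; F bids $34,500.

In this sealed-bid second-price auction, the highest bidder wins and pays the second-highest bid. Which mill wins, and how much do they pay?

Sorting bids: 97,500 (C) > 97,000 (D) > 66,500 (B) > 41,500 (A) > 34,500 (F) > 25,500 (E)
C is highest; pays the second-highest bid, $97,000.

C pays $97,000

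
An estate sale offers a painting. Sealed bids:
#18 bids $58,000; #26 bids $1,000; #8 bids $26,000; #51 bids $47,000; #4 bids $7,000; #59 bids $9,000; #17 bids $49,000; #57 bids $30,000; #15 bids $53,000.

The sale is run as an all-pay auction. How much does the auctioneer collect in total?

Total revenue: $280,000

All-pay auction: the highest bidder wins the item, but every bidder pays their own bid.
Bids in order: 58,000 (#18) > 53,000 (#15) > 49,000 (#17) > 47,000 (#51) > 30,000 (#57) > 26,000 (#8) > …
Every bidder forfeits their bid regardless of winning.
Revenue = 58,000 + 1,000 + 26,000 + 47,000 + 7,000 + 9,000 + 49,000 + 30,000 + 53,000 = $280,000.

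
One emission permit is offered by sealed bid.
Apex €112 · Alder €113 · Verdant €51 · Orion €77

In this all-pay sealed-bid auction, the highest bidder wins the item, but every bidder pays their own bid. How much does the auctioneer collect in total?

Bids ranked: 113 (Alder) > 112 (Apex) > 77 (Orion) > 51 (Verdant)
Every bidder forfeits their bid regardless of winning.
Revenue = 112 + 113 + 51 + 77 = €353.

Total revenue: €353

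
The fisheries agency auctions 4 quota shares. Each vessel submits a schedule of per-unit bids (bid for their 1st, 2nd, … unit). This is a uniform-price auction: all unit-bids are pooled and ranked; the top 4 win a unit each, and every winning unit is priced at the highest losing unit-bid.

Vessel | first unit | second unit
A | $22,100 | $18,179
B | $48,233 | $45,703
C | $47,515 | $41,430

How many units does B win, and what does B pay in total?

Merging the schedules and taking the best 4: 48,233 (B-1), 47,515 (C-1), 45,703 (B-2), 41,430 (C-2)
First bid not allocated: $22,100.
B wins 2 unit(s) at $22,100 each.

B: 2 units, pays $44,200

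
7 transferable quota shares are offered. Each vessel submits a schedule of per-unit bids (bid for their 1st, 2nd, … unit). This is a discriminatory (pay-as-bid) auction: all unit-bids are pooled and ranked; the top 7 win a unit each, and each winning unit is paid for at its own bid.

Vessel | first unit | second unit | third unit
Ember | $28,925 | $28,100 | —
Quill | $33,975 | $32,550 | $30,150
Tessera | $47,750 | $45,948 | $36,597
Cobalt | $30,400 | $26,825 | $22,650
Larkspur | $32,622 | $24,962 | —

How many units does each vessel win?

All unit-bids, highest first — top 7: 47,750 (Tessera-1), 45,948 (Tessera-2), 36,597 (Tessera-3), 33,975 (Quill-1), 32,622 (Larkspur-1), 32,550 (Quill-2), 30,400 (Cobalt-1)
Next rejected bid: $30,150 (not a price — pay-as-bid).
Allocation: Cobalt 1, Larkspur 1, Quill 2, Tessera 3.

Cobalt 1, Larkspur 1, Quill 2, Tessera 3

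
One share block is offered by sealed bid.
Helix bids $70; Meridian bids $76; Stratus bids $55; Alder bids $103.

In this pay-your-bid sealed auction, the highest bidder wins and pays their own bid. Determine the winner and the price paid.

Alder pays $103

Bids in order: 103 (Alder) > 76 (Meridian) > 70 (Helix) > 55 (Stratus)
Alder has the highest bid and pays exactly that: $103.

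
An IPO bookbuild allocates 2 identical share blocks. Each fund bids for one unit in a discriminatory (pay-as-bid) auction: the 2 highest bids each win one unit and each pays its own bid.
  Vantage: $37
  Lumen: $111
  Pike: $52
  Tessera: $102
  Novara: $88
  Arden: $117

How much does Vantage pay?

Vantage pays $0

Bids ranked high→low: 117 (Arden), 111 (Lumen), 102 (Tessera), 88 (Novara), …
Top 2: Arden, Lumen.
Vantage does not win → $0.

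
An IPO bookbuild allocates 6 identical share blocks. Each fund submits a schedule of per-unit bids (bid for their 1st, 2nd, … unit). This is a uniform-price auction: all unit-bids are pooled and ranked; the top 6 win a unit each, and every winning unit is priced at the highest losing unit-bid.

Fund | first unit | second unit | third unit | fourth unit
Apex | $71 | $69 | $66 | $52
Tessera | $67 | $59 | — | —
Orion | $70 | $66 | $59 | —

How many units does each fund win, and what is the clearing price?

Apex 3, Orion 2, Tessera 1; clearing price $59

Pooled unit-bids ranked (top 6): 71 (Apex-1), 70 (Orion-1), 69 (Apex-2), 67 (Tessera-1), 66 (Apex-3), 66 (Orion-2)
First bid not allocated: $59.
Allocation: Apex 3, Orion 2, Tessera 1.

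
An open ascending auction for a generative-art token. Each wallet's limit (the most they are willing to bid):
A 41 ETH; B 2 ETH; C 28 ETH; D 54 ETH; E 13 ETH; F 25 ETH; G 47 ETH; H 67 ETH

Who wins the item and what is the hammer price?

H wins at 54 ETH

Limits ranked: 67 (H) > 54 (D) > 47 (G) > 41 (A) > 28 (C) > 25 (F) > …
Bidding ends when D exits at 54 ETH; H takes it.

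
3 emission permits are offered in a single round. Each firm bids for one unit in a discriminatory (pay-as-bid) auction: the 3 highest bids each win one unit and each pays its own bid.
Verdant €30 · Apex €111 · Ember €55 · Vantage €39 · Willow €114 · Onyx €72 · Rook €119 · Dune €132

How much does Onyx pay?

Sorting: 132 (Dune), 119 (Rook), 114 (Willow), 111 (Apex), 72 (Onyx), …
Top 3: Dune, Rook, Willow.
Onyx does not win → €0.

Onyx pays €0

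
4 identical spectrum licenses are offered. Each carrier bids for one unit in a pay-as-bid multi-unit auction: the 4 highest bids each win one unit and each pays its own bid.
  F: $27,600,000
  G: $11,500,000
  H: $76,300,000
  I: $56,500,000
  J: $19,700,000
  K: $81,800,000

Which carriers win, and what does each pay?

K $81,800,000, H $76,300,000, I $56,500,000, F $27,600,000

Sorting: 81,800,000 (K), 76,300,000 (H), 56,500,000 (I), 27,600,000 (F), 19,700,000 (J), 11,500,000 (G)
Winners (4 units): K, H, I, F.
Each winner pays its own bid: K $81,800,000, H $76,300,000, I $56,500,000, F $27,600,000.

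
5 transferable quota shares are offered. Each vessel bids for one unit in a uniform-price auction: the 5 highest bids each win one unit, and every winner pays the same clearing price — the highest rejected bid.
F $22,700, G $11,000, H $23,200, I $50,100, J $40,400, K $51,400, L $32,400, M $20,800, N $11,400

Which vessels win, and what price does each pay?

K, I, J, L, H; each pays $22,700

Bids ranked high→low: 51,400 (K), 50,100 (I), 40,400 (J), 32,400 (L), 23,200 (H), 22,700 (F), 20,800 (M), …
Winners (5 units): K, I, J, L, H.
First losing bid is F's $22,700, which sets the uniform price.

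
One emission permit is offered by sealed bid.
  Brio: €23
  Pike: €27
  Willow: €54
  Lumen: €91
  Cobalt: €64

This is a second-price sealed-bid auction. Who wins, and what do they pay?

Lumen pays €64

Sorting bids: 91 (Lumen) > 64 (Cobalt) > 54 (Willow) > 27 (Pike) > 23 (Brio)
Second-price: Lumen pays Cobalt's bid of €64.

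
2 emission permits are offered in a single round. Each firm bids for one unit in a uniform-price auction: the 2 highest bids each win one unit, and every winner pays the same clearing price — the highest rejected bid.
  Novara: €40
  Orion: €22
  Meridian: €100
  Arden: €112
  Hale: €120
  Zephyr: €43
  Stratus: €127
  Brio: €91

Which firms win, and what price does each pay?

Bids ranked high→low: 127 (Stratus), 120 (Hale), 112 (Arden), 100 (Meridian), …
Winners (2 units): Stratus, Hale.
Highest unsuccessful bid: €112 → clearing price.

Stratus, Hale; each pays €112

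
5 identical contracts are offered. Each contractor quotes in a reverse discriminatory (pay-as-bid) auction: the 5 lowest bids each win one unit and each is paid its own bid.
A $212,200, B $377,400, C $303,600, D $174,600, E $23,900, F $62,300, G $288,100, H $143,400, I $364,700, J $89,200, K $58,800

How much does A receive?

Bids ranked low→high: 23,900 (E), 58,800 (K), 62,300 (F), 89,200 (J), 143,400 (H), 174,600 (D), 212,200 (A), …
Winners (5 units): E, K, F, J, H.
A does not win → $0.

A is paid $0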